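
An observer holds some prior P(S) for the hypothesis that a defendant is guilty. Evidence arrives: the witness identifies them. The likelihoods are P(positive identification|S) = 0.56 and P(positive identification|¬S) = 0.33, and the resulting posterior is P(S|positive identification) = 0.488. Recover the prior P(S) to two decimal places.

Bayes' rule in odds form gives O(S|E) = O(S)·[P(E|S)/P(E|¬S)], hence O(S) = O(S|E)/LR.
Posterior odds = 0.488/(1−0.488) = 0.9531. LR = 0.56/0.33 = 1.6970.
Prior odds = 0.9531/1.6970 = 0.5616, so P(S) = 0.5616/(1+0.5616) ≈ 0.36.

P(S) = 0.36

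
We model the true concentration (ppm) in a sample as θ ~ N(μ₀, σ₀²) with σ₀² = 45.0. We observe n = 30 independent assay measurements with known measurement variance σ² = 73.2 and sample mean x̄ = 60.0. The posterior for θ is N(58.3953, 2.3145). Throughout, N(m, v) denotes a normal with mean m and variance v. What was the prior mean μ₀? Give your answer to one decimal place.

μ₀ = 28.8

The posterior mean is a precision-weighted average: μ_n = (τ₀μ₀ + τ_data·x̄)/(τ₀+τ_data), with τ₀=1/σ₀² and τ_data=n/σ².
Here τ₀ = 1/45.0 = 0.022222 and τ_data = 30/73.2 = 0.409836, so τ_n = 0.432058.
Rearranging for μ₀: μ₀ = (μ_n·τ_n − τ_data·x̄)/τ₀ = (58.3953·0.432058 − 0.409836·60.0) / 0.022222 = 0.639997/0.022222 ≈ 28.8.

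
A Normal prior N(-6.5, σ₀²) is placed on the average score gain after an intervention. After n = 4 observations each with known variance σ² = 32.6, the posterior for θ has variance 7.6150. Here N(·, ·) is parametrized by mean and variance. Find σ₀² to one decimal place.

σ₀² = 116.0

Posterior precision equals prior precision plus data precision: 1/σ_n² = 1/σ₀² + n/σ².
So 1/σ₀² = 1/7.6150 − 4/32.6 = 0.131320 − 0.122699 = 0.008621.
Hence σ₀² = 1/0.008621 ≈ 116.0.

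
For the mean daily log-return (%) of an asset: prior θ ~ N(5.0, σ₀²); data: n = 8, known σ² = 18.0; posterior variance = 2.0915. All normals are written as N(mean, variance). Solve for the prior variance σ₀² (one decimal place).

Posterior precision equals prior precision plus data precision: 1/σ_n² = 1/σ₀² + n/σ².
So 1/σ₀² = 1/2.0915 − 8/18.0 = 0.478126 − 0.444444 = 0.033682.
Hence σ₀² = 1/0.033682 ≈ 29.7.

σ₀² = 29.7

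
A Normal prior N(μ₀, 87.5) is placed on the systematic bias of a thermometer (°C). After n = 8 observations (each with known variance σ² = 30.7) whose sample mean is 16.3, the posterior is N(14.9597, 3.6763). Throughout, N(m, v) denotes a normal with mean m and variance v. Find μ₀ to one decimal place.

μ₀ = -15.6

The posterior mean is a precision-weighted average: μ_n = (τ₀μ₀ + τ_data·x̄)/(τ₀+τ_data), with τ₀=1/σ₀² and τ_data=n/σ².
Here τ₀ = 1/87.5 = 0.011429 and τ_data = 8/30.7 = 0.260586, so τ_n = 0.272015.
Rearranging for μ₀: μ₀ = (μ_n·τ_n − τ_data·x̄)/τ₀ = (14.9597·0.272015 − 0.260586·16.3) / 0.011429 = -0.178289/0.011429 ≈ -15.6.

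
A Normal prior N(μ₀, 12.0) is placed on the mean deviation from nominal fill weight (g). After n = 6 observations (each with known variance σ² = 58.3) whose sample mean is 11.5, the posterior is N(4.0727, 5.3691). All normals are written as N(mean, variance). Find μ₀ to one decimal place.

μ₀ = -5.1

The posterior mean is a precision-weighted average: μ_n = (τ₀μ₀ + τ_data·x̄)/(τ₀+τ_data), with τ₀=1/σ₀² and τ_data=n/σ².
Here τ₀ = 1/12.0 = 0.083333 and τ_data = 6/58.3 = 0.102916, so τ_n = 0.186249.
Rearranging for μ₀: μ₀ = (μ_n·τ_n − τ_data·x̄)/τ₀ = (4.0727·0.186249 − 0.102916·11.5) / 0.083333 = -0.424998/0.083333 ≈ -5.1.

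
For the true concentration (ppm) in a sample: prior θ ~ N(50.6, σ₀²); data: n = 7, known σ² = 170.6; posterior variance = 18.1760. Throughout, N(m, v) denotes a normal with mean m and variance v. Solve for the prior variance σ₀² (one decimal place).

σ₀² = 71.5

For the Normal–Normal model with known σ², precisions add: τ_n = τ₀ + n/σ².
So 1/σ₀² = 1/18.1760 − 7/170.6 = 0.055018 − 0.041032 = 0.013986.
Hence σ₀² = 1/0.013986 ≈ 71.5.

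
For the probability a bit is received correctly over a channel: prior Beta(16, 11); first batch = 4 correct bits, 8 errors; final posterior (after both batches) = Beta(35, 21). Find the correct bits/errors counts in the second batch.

15 correct bits and 2 errors

Sequential conjugate updates are equivalent to a single update on the pooled data, so total successes = posterior α − prior α and total failures = posterior β − prior β.
Total across both batches: 35−16=19 correct bits, 21−11=10 errors.
Subtract the first batch: 19−4=15 correct bits and 10−8=2 errors.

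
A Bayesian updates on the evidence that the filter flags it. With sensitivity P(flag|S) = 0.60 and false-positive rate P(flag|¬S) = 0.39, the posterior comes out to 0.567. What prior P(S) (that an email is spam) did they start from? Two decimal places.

P(S) = 0.46

Bayes' rule in odds form gives O(S|E) = O(S)·[P(E|S)/P(E|¬S)], hence O(S) = O(S|E)/LR.
Posterior odds = 0.567/(1−0.567) = 1.3095. LR = 0.60/0.39 = 1.5385.
Prior odds = 1.3095/1.5385 = 0.8512, so P(S) = 0.8512/(1+0.8512) ≈ 0.46.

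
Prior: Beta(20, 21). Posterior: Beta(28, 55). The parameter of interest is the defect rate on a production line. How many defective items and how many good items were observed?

8 defective items and 34 good items

A Beta(a, b) prior with s successes and f failures in binomial data gives a Beta(a+s, b+f) posterior.
Match parameters: s=28−20=8, f=55−21=34.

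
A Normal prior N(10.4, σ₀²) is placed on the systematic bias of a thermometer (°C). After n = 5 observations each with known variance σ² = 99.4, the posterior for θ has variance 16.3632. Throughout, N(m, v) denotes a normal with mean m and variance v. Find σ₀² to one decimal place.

Posterior precision equals prior precision plus data precision: 1/σ_n² = 1/σ₀² + n/σ².
So 1/σ₀² = 1/16.3632 − 5/99.4 = 0.061113 − 0.050302 = 0.010811.
Hence σ₀² = 1/0.010811 ≈ 92.5.

σ₀² = 92.5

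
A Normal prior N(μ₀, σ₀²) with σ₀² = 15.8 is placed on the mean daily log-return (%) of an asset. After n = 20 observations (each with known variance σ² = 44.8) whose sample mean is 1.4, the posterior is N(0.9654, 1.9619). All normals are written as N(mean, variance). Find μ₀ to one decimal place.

The posterior mean is a precision-weighted average: μ_n = (τ₀μ₀ + τ_data·x̄)/(τ₀+τ_data), with τ₀=1/σ₀² and τ_data=n/σ².
Here τ₀ = 1/15.8 = 0.063291 and τ_data = 20/44.8 = 0.446429, so τ_n = 0.509720.
Rearranging for μ₀: μ₀ = (μ_n·τ_n − τ_data·x̄)/τ₀ = (0.9654·0.509720 − 0.446429·1.4) / 0.063291 = -0.132917/0.063291 ≈ -2.1.

μ₀ = -2.1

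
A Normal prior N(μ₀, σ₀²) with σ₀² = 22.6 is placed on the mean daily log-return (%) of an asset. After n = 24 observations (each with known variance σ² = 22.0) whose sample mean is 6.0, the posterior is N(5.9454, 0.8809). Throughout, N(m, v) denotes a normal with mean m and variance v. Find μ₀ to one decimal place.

The posterior mean is a precision-weighted average: μ_n = (τ₀μ₀ + τ_data·x̄)/(τ₀+τ_data), with τ₀=1/σ₀² and τ_data=n/σ².
Here τ₀ = 1/22.6 = 0.044248 and τ_data = 24/22.0 = 1.090909, so τ_n = 1.135157.
Rearranging for μ₀: μ₀ = (μ_n·τ_n − τ_data·x̄)/τ₀ = (5.9454·1.135157 − 1.090909·6.0) / 0.044248 = 0.203508/0.044248 ≈ 4.6.

μ₀ = 4.6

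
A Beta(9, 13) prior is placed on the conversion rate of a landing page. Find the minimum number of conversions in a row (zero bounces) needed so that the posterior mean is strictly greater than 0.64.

After k conversions and 0 bounces the posterior is Beta(9+k, 13), with mean (9+k)/(9+13+k).
Set (9+k)/(22+k) > 0.64 and solve: k > (0.64·22 − 9)/(1 − 0.64) = 14.111.
The smallest integer exceeding 14.111 is 15.

k = 15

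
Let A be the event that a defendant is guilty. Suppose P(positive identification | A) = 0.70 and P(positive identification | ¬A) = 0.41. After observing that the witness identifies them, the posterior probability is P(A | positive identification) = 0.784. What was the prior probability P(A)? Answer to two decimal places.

P(A) = 0.68

Bayes' rule in odds form gives O(A|E) = O(A)·[P(E|A)/P(E|¬A)], hence O(A) = O(A|E)/LR.
Posterior odds = 0.784/(1−0.784) = 3.6296. LR = 0.70/0.41 = 1.7073.
Prior odds = 3.6296/1.7073 = 2.1259, so P(A) = 2.1259/(1+2.1259) ≈ 0.68.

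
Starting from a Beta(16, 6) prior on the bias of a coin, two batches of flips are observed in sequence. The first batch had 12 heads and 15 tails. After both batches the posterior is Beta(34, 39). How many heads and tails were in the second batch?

Because Beta–binomial updating is additive in the counts, the combined data contributed (α_post−α_prior, β_post−β_prior) successes and failures.
Total across both batches: 34−16=18 heads, 39−6=33 tails.
Subtract the first batch: 18−12=6 heads and 33−15=18 tails.

6 heads and 18 tails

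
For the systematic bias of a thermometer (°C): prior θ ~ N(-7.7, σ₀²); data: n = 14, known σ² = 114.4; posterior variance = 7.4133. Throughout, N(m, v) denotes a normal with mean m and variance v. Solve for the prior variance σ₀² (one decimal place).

Posterior precision equals prior precision plus data precision: 1/σ_n² = 1/σ₀² + n/σ².
So 1/σ₀² = 1/7.4133 − 14/114.4 = 0.134893 − 0.122378 = 0.012515.
Hence σ₀² = 1/0.012515 ≈ 79.9.

σ₀² = 79.9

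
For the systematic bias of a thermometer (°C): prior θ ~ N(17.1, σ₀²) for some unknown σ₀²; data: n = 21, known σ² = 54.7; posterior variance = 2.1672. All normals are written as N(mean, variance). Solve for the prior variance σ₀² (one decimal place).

For the Normal–Normal model with known σ², precisions add: τ_n = τ₀ + n/σ².
So 1/σ₀² = 1/2.1672 − 21/54.7 = 0.461425 − 0.383912 = 0.077513.
Hence σ₀² = 1/0.077513 ≈ 12.9.

σ₀² = 12.9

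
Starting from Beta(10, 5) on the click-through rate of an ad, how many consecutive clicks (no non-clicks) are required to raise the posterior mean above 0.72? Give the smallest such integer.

After k clicks and 0 non-clicks the posterior is Beta(10+k, 5), with mean (10+k)/(10+5+k).
Set (10+k)/(15+k) > 0.72 and solve: k > (0.72·15 − 10)/(1 − 0.72) = 2.857.
The smallest integer exceeding 2.857 is 3, and checking k=3: (13)/(18) = 0.7222 > 0.72.

k = 3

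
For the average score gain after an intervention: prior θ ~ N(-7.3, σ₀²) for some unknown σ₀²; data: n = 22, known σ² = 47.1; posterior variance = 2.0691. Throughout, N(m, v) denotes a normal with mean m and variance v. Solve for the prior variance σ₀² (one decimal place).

For the Normal–Normal model with known σ², precisions add: τ_n = τ₀ + n/σ².
So 1/σ₀² = 1/2.0691 − 22/47.1 = 0.483302 − 0.467091 = 0.016211.
Hence σ₀² = 1/0.016211 ≈ 61.7.

σ₀² = 61.7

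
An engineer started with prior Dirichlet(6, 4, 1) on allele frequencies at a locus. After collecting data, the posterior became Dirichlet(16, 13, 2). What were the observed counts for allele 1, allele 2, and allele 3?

For a Dirichlet(α) prior with multinomial counts c, the posterior is Dirichlet(α + c) componentwise.
Counts are posterior − prior componentwise: 16−6=10, 13−4=9, 2−1=1.

counts (10, 9, 1)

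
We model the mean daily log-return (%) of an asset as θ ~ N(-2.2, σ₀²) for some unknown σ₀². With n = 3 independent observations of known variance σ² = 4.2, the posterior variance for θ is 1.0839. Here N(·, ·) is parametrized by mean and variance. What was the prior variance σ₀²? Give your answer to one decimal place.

Posterior precision equals prior precision plus data precision: 1/σ_n² = 1/σ₀² + n/σ².
So 1/σ₀² = 1/1.0839 − 3/4.2 = 0.922594 − 0.714286 = 0.208308.
Hence σ₀² = 1/0.208308 ≈ 4.8.

σ₀² = 4.8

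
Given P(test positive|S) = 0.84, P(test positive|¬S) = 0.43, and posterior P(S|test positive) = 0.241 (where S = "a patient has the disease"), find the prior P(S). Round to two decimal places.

In odds form, posterior odds = prior odds × likelihood ratio, so prior odds = posterior odds ÷ LR.
Posterior odds = 0.241/(1−0.241) = 0.3175. LR = 0.84/0.43 = 1.9535.
Prior odds = 0.3175/1.9535 = 0.1625, so P(S) = 0.1625/(1+0.1625) ≈ 0.14.

P(S) = 0.14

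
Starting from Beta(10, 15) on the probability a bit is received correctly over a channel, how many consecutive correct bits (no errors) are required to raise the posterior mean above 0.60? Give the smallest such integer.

After k correct bits and 0 errors the posterior is Beta(10+k, 15), with mean (10+k)/(10+15+k).
Set (10+k)/(25+k) > 0.60 and solve: k > (0.60·25 − 10)/(1 − 0.60) = 12.500.
The smallest integer exceeding 12.500 is 13.

k = 13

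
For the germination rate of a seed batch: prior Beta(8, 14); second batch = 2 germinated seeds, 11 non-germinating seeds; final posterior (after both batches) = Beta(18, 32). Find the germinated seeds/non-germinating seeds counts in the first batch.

8 germinated seeds and 7 non-germinating seeds

Sequential conjugate updates are equivalent to a single update on the pooled data, so total successes = posterior α − prior α and total failures = posterior β − prior β.
Total across both batches: 18−8=10 germinated seeds, 32−14=18 non-germinating seeds.
Subtract the second batch: 10−2=8 germinated seeds and 18−11=7 non-germinating seeds.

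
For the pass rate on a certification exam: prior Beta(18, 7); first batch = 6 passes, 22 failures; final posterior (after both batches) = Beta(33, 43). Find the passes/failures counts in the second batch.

9 passes and 14 failures

Sequential conjugate updates are equivalent to a single update on the pooled data, so total successes = posterior α − prior α and total failures = posterior β − prior β.
Total across both batches: 33−18=15 passes, 43−7=36 failures.
Subtract the first batch: 15−6=9 passes and 36−22=14 failures.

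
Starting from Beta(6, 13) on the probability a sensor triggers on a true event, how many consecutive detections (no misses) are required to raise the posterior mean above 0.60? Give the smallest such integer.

k = 14

After k detections and 0 misses the posterior is Beta(6+k, 13), with mean (6+k)/(6+13+k).
Set (6+k)/(19+k) > 0.60 and solve: k > (0.60·19 − 6)/(1 − 0.60) = 13.500.
The smallest integer exceeding 13.500 is 14.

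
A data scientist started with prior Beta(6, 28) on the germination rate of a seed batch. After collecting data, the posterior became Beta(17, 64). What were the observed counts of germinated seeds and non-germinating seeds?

Under Beta–binomial conjugacy the posterior parameters are (a+s, b+f).
Match parameters: s=17−6=11, f=64−28=36.

11 germinated seeds and 36 non-germinating seeds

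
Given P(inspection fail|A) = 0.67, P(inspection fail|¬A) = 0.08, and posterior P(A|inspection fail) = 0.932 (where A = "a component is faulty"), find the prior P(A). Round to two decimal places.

P(A) = 0.62

Bayes' rule in odds form gives O(A|E) = O(A)·[P(E|A)/P(E|¬A)], hence O(A) = O(A|E)/LR.
Posterior odds = 0.932/(1−0.932) = 13.7059. LR = 0.67/0.08 = 8.3750.
Prior odds = 13.7059/8.3750 = 1.6365, so P(A) = 1.6365/(1+1.6365) ≈ 0.62.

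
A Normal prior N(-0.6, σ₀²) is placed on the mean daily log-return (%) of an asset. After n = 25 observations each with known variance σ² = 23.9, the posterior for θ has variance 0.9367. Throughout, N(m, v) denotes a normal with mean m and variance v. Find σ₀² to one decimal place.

σ₀² = 46.4

For the Normal–Normal model with known σ², precisions add: τ_n = τ₀ + n/σ².
So 1/σ₀² = 1/0.9367 − 25/23.9 = 1.067578 − 1.046025 = 0.021553.
Hence σ₀² = 1/0.021553 ≈ 46.4.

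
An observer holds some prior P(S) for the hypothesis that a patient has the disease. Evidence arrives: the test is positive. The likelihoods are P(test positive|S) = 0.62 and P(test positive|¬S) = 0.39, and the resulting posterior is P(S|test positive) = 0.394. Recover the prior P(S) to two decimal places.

P(S) = 0.29

Bayes' rule in odds form gives O(S|E) = O(S)·[P(E|S)/P(E|¬S)], hence O(S) = O(S|E)/LR.
Posterior odds = 0.394/(1−0.394) = 0.6502. LR = 0.62/0.39 = 1.5897.
Prior odds = 0.6502/1.5897 = 0.4090, so P(S) = 0.4090/(1+0.4090) ≈ 0.29.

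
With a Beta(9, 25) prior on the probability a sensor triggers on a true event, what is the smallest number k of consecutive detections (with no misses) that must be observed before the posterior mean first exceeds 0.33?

After k detections and 0 misses the posterior is Beta(9+k, 25), with mean (9+k)/(9+25+k).
Set (9+k)/(34+k) > 0.33 and solve: k > (0.33·34 − 9)/(1 − 0.33) = 3.313.
The smallest integer exceeding 3.313 is 4.

k = 4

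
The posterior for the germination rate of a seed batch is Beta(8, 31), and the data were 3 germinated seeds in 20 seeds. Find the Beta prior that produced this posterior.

A Beta(α, β) prior with s successes and f failures in binomial data gives a Beta(α+s, β+f) posterior.
Subtract the data counts: 8−3=5, 31−17=14.

Beta(5, 14)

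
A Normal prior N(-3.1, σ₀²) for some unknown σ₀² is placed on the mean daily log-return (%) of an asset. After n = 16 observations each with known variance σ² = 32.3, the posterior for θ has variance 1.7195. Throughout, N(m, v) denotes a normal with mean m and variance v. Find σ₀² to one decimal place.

σ₀² = 11.6

Posterior precision equals prior precision plus data precision: 1/σ_n² = 1/σ₀² + n/σ².
So 1/σ₀² = 1/1.7195 − 16/32.3 = 0.581564 − 0.495356 = 0.086208.
Hence σ₀² = 1/0.086208 ≈ 11.6.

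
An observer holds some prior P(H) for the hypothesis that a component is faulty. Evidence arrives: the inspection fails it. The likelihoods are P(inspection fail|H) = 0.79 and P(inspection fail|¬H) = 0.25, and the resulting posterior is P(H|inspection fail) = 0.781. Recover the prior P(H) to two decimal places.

In odds form, posterior odds = prior odds × likelihood ratio, so prior odds = posterior odds ÷ LR.
Posterior odds = 0.781/(1−0.781) = 3.5662. LR = 0.79/0.25 = 3.1600.
Prior odds = 3.5662/3.1600 = 1.1285, so P(H) = 1.1285/(1+1.1285) ≈ 0.53.

P(H) = 0.53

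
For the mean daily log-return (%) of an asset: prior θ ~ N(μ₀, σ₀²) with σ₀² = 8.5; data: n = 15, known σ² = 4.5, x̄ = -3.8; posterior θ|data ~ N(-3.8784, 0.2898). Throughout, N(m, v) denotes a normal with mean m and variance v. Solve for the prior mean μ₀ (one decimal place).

μ₀ = -6.1

The posterior mean is a precision-weighted average: μ_n = (τ₀μ₀ + τ_data·x̄)/(τ₀+τ_data), with τ₀=1/σ₀² and τ_data=n/σ².
Here τ₀ = 1/8.5 = 0.117647 and τ_data = 15/4.5 = 3.333333, so τ_n = 3.450980.
Rearranging for μ₀: μ₀ = (μ_n·τ_n − τ_data·x̄)/τ₀ = (-3.8784·3.450980 − 3.333333·-3.8) / 0.117647 = -0.717615/0.117647 ≈ -6.1.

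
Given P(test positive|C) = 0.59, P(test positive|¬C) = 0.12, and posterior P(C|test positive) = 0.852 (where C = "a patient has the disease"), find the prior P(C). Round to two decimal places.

P(C) = 0.54

In odds form, posterior odds = prior odds × likelihood ratio, so prior odds = posterior odds ÷ LR.
Posterior odds = 0.852/(1−0.852) = 5.7568. LR = 0.59/0.12 = 4.9167.
Prior odds = 5.7568/4.9167 = 1.1709, so P(C) = 1.1709/(1+1.1709) ≈ 0.54.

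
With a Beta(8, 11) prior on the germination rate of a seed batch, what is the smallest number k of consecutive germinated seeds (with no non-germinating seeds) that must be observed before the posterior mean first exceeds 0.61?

k = 10

After k germinated seeds and 0 non-germinating seeds the posterior is Beta(8+k, 11), with mean (8+k)/(8+11+k).
Set (8+k)/(19+k) > 0.61 and solve: k > (0.61·19 − 8)/(1 − 0.61) = 9.205.
The smallest integer exceeding 9.205 is 10, and checking k=10: (18)/(29) = 0.6207 > 0.61.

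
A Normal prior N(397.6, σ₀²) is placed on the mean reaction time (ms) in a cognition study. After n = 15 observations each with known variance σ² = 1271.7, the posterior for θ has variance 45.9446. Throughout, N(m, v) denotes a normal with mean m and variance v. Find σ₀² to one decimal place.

σ₀² = 100.3

Posterior precision equals prior precision plus data precision: 1/σ_n² = 1/σ₀² + n/σ².
So 1/σ₀² = 1/45.9446 − 15/1271.7 = 0.021765 − 0.011795 = 0.009970.
Hence σ₀² = 1/0.009970 ≈ 100.3.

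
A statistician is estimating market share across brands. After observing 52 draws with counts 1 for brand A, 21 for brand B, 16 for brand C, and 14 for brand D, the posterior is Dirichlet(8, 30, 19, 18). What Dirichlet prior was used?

Dirichlet(7, 9, 3, 4)

For a Dirichlet(α) prior with multinomial counts c, the posterior is Dirichlet(α + c) componentwise.
Subtract each count from the matching posterior parameter: 8−1=7, 30−21=9, 19−16=3, 18−14=4.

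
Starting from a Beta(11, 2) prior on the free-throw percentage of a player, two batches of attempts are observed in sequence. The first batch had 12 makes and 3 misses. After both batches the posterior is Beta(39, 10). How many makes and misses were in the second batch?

16 makes and 5 misses

Because Beta–binomial updating is additive in the counts, the combined data contributed (α_post−α_prior, β_post−β_prior) successes and failures.
Total across both batches: 39−11=28 makes, 10−2=8 misses.
Subtract the first batch: 28−12=16 makes and 8−3=5 misses.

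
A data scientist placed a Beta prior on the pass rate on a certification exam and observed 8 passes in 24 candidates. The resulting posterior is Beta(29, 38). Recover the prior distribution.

Beta is conjugate to the binomial likelihood: posterior = Beta(a+s, b+f).
Subtract the data counts: 29−8=21, 38−16=22.

Beta(21, 22)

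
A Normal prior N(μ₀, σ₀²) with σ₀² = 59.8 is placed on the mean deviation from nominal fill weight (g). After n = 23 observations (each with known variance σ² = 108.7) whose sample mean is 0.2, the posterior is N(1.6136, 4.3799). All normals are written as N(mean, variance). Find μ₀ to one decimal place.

The posterior mean is a precision-weighted average: μ_n = (τ₀μ₀ + τ_data·x̄)/(τ₀+τ_data), with τ₀=1/σ₀² and τ_data=n/σ².
Here τ₀ = 1/59.8 = 0.016722 and τ_data = 23/108.7 = 0.211592, so τ_n = 0.228314.
Rearranging for μ₀: μ₀ = (μ_n·τ_n − τ_data·x̄)/τ₀ = (1.6136·0.228314 − 0.211592·0.2) / 0.016722 = 0.326089/0.016722 ≈ 19.5.

μ₀ = 19.5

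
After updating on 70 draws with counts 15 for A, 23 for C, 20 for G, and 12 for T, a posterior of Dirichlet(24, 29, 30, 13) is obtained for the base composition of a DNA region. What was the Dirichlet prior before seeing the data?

Dirichlet(9, 6, 10, 1)

For a Dirichlet(α) prior with multinomial counts c, the posterior is Dirichlet(α + c) componentwise.
Subtract each count from the matching posterior parameter: 24−15=9, 29−23=6, 30−20=10, 13−12=1.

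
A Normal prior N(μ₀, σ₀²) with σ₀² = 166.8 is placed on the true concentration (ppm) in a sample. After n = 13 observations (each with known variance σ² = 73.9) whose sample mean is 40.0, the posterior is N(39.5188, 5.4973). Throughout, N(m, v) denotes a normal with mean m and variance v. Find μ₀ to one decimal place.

μ₀ = 25.4

With known observation variance, the Normal–Normal posterior has precision τ_n = τ₀ + n/σ² and mean μ_n = (τ₀μ₀ + (n/σ²)x̄)/τ_n.
Here τ₀ = 1/166.8 = 0.005995 and τ_data = 13/73.9 = 0.175913, so τ_n = 0.181908.
Rearranging for μ₀: μ₀ = (μ_n·τ_n − τ_data·x̄)/τ₀ = (39.5188·0.181908 − 0.175913·40.0) / 0.005995 = 0.152266/0.005995 ≈ 25.4.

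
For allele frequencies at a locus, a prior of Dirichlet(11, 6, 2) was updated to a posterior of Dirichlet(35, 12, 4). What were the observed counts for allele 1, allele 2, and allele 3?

counts (24, 6, 2)

For a Dirichlet(α) prior with multinomial counts c, the posterior is Dirichlet(α + c) componentwise.
Counts are posterior − prior componentwise: 35−11=24, 12−6=6, 4−2=2.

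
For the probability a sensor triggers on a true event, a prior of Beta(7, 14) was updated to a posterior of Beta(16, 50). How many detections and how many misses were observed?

Beta is conjugate to the binomial likelihood: posterior = Beta(a+s, b+f).
Match parameters: s=16−7=9, f=50−14=36.

9 detections and 36 misses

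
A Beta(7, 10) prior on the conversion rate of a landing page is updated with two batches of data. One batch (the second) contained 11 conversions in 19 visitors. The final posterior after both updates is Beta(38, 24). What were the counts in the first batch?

20 conversions and 6 bounces

Sequential conjugate updates are equivalent to a single update on the pooled data, so total successes = posterior α − prior α and total failures = posterior β − prior β.
Total across both batches: 38−7=31 conversions, 24−10=14 bounces.
Subtract the second batch: 31−11=20 conversions and 14−8=6 bounces.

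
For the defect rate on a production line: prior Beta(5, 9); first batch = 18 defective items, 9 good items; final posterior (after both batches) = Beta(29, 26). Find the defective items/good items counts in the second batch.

Because Beta–binomial updating is additive in the counts, the combined data contributed (α_post−α_prior, β_post−β_prior) successes and failures.
Total across both batches: 29−5=24 defective items, 26−9=17 good items.
Subtract the first batch: 24−18=6 defective items and 17−9=8 good items.

6 defective items and 8 good items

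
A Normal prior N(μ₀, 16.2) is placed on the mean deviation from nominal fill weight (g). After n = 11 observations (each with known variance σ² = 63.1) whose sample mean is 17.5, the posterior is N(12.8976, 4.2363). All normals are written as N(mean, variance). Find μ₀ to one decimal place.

μ₀ = -0.1

With known observation variance, the Normal–Normal posterior has precision τ_n = τ₀ + n/σ² and mean μ_n = (τ₀μ₀ + (n/σ²)x̄)/τ_n.
Here τ₀ = 1/16.2 = 0.061728 and τ_data = 11/63.1 = 0.174326, so τ_n = 0.236054.
Rearranging for μ₀: μ₀ = (μ_n·τ_n − τ_data·x̄)/τ₀ = (12.8976·0.236054 − 0.174326·17.5) / 0.061728 = -0.006175/0.061728 ≈ -0.1.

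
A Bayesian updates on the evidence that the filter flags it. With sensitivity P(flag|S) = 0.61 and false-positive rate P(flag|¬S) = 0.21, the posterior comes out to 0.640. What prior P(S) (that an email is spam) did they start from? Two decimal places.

P(S) = 0.38

In odds form, posterior odds = prior odds × likelihood ratio, so prior odds = posterior odds ÷ LR.
Posterior odds = 0.640/(1−0.640) = 1.7778. LR = 0.61/0.21 = 2.9048.
Prior odds = 1.7778/2.9048 = 0.6120, so P(S) = 0.6120/(1+0.6120) ≈ 0.38.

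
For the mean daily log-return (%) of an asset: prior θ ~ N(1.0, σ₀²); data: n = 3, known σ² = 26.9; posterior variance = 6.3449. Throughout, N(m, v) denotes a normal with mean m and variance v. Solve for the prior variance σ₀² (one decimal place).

For the Normal–Normal model with known σ², precisions add: τ_n = τ₀ + n/σ².
So 1/σ₀² = 1/6.3449 − 3/26.9 = 0.157607 − 0.111524 = 0.046083.
Hence σ₀² = 1/0.046083 ≈ 21.7.

σ₀² = 21.7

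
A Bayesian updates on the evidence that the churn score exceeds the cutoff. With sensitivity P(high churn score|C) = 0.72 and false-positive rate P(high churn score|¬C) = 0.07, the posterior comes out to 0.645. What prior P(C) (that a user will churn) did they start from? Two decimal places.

P(C) = 0.15

Bayes' rule in odds form gives O(C|E) = O(C)·[P(E|C)/P(E|¬C)], hence O(C) = O(C|E)/LR.
Posterior odds = 0.645/(1−0.645) = 1.8169. LR = 0.72/0.07 = 10.2857.
Prior odds = 1.8169/10.2857 = 0.1766, so P(C) = 0.1766/(1+0.1766) ≈ 0.15.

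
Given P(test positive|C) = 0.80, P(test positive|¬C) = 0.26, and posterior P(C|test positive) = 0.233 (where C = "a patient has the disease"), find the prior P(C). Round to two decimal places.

P(C) = 0.09

In odds form, posterior odds = prior odds × likelihood ratio, so prior odds = posterior odds ÷ LR.
Posterior odds = 0.233/(1−0.233) = 0.3038. LR = 0.80/0.26 = 3.0769.
Prior odds = 0.3038/3.0769 = 0.0987, so P(C) = 0.0987/(1+0.0987) ≈ 0.09.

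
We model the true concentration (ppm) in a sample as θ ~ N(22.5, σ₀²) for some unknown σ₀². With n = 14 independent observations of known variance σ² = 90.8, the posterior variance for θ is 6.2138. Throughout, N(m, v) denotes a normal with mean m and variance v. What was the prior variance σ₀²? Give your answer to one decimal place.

For the Normal–Normal model with known σ², precisions add: τ_n = τ₀ + n/σ².
So 1/σ₀² = 1/6.2138 − 14/90.8 = 0.160932 − 0.154185 = 0.006747.
Hence σ₀² = 1/0.006747 ≈ 148.2.

σ₀² = 148.2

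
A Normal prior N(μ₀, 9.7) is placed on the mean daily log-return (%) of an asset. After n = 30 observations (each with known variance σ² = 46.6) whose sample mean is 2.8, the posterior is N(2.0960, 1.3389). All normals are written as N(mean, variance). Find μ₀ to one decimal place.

μ₀ = -2.3

The posterior mean is a precision-weighted average: μ_n = (τ₀μ₀ + τ_data·x̄)/(τ₀+τ_data), with τ₀=1/σ₀² and τ_data=n/σ².
Here τ₀ = 1/9.7 = 0.103093 and τ_data = 30/46.6 = 0.643777, so τ_n = 0.746870.
Rearranging for μ₀: μ₀ = (μ_n·τ_n − τ_data·x̄)/τ₀ = (2.0960·0.746870 − 0.643777·2.8) / 0.103093 = -0.237136/0.103093 ≈ -2.3.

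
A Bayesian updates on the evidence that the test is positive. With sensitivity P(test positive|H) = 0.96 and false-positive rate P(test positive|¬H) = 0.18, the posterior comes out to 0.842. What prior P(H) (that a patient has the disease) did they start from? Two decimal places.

P(H) = 0.50

In odds form, posterior odds = prior odds × likelihood ratio, so prior odds = posterior odds ÷ LR.
Posterior odds = 0.842/(1−0.842) = 5.3291. LR = 0.96/0.18 = 5.3333.
Prior odds = 5.3291/5.3333 = 0.9992, so P(H) = 0.9992/(1+0.9992) ≈ 0.50.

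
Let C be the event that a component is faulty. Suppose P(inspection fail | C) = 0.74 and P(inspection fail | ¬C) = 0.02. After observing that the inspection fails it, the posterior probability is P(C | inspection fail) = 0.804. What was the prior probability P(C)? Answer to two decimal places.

Bayes' rule in odds form gives O(C|E) = O(C)·[P(E|C)/P(E|¬C)], hence O(C) = O(C|E)/LR.
Posterior odds = 0.804/(1−0.804) = 4.1020. LR = 0.74/0.02 = 37.0000.
Prior odds = 4.1020/37.0000 = 0.1109, so P(C) = 0.1109/(1+0.1109) ≈ 0.10.

P(C) = 0.10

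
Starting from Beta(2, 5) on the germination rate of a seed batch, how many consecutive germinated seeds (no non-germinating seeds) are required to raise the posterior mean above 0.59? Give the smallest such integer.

After k germinated seeds and 0 non-germinating seeds the posterior is Beta(2+k, 5), with mean (2+k)/(2+5+k).
Set (2+k)/(7+k) > 0.59 and solve: k > (0.59·7 − 2)/(1 − 0.59) = 5.195.
The smallest integer exceeding 5.195 is 6.

k = 6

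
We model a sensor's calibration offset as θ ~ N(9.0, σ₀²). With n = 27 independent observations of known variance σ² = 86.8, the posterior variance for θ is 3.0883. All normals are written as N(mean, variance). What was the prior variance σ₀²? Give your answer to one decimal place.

Posterior precision equals prior precision plus data precision: 1/σ_n² = 1/σ₀² + n/σ².
So 1/σ₀² = 1/3.0883 − 27/86.8 = 0.323803 − 0.311060 = 0.012743.
Hence σ₀² = 1/0.012743 ≈ 78.5.

σ₀² = 78.5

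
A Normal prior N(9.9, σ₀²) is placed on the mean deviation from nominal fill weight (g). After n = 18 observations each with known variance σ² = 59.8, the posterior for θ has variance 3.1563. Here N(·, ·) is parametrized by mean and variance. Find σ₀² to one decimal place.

σ₀² = 63.2

For the Normal–Normal model with known σ², precisions add: τ_n = τ₀ + n/σ².
So 1/σ₀² = 1/3.1563 − 18/59.8 = 0.316827 − 0.301003 = 0.015824.
Hence σ₀² = 1/0.015824 ≈ 63.2.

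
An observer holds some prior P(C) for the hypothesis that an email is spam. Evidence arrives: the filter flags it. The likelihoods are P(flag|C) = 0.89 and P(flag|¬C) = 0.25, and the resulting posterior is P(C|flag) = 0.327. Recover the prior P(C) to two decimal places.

P(C) = 0.12

In odds form, posterior odds = prior odds × likelihood ratio, so prior odds = posterior odds ÷ LR.
Posterior odds = 0.327/(1−0.327) = 0.4859. LR = 0.89/0.25 = 3.5600.
Prior odds = 0.4859/3.5600 = 0.1365, so P(C) = 0.1365/(1+0.1365) ≈ 0.12.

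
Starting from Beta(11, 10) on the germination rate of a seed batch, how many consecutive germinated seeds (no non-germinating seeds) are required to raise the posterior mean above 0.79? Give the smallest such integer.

k = 27

After k germinated seeds and 0 non-germinating seeds the posterior is Beta(11+k, 10), with mean (11+k)/(11+10+k).
Set (11+k)/(21+k) > 0.79 and solve: k > (0.79·21 − 11)/(1 − 0.79) = 26.619.
The smallest integer exceeding 26.619 is 27.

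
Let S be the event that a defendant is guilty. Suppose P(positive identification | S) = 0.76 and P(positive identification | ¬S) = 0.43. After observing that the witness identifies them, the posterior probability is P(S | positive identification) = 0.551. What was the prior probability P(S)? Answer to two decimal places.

P(S) = 0.41

In odds form, posterior odds = prior odds × likelihood ratio, so prior odds = posterior odds ÷ LR.
Posterior odds = 0.551/(1−0.551) = 1.2272. LR = 0.76/0.43 = 1.7674.
Prior odds = 1.2272/1.7674 = 0.6944, so P(S) = 0.6944/(1+0.6944) ≈ 0.41.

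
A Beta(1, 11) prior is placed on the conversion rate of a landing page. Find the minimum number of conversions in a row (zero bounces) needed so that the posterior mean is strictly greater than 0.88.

k = 80

After k conversions and 0 bounces the posterior is Beta(1+k, 11), with mean (1+k)/(1+11+k).
Set (1+k)/(12+k) > 0.88 and solve: k > (0.88·12 − 1)/(1 − 0.88) = 79.667.
The smallest integer exceeding 79.667 is 80, and checking k=80: (81)/(92) = 0.8804 > 0.88.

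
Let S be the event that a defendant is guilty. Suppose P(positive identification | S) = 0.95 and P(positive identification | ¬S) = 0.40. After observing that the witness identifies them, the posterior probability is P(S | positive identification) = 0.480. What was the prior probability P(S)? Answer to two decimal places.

P(S) = 0.28

Bayes' rule in odds form gives O(S|E) = O(S)·[P(E|S)/P(E|¬S)], hence O(S) = O(S|E)/LR.
Posterior odds = 0.480/(1−0.480) = 0.9231. LR = 0.95/0.40 = 2.3750.
Prior odds = 0.9231/2.3750 = 0.3887, so P(S) = 0.3887/(1+0.3887) ≈ 0.28.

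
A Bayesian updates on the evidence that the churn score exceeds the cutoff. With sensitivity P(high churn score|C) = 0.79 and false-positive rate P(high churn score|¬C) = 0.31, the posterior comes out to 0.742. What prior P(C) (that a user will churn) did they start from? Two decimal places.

Bayes' rule in odds form gives O(C|E) = O(C)·[P(E|C)/P(E|¬C)], hence O(C) = O(C|E)/LR.
Posterior odds = 0.742/(1−0.742) = 2.8760. LR = 0.79/0.31 = 2.5484.
Prior odds = 2.8760/2.5484 = 1.1286, so P(C) = 1.1286/(1+1.1286) ≈ 0.53.

P(C) = 0.53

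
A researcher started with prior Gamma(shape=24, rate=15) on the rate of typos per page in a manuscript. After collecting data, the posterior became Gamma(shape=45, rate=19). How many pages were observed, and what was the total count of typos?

Gamma–Poisson conjugacy: posterior shape = α + Σxᵢ, posterior rate = β + n.
Matching: Σxᵢ = 45 − 24 = 21 and n = 19 − 15 = 4.

n = 4 pages with total 21 typos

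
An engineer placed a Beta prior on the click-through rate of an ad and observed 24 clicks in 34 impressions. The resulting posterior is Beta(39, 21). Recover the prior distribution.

Beta is conjugate to the binomial likelihood: posterior = Beta(α+s, β+f).
Subtract the data counts: 39−24=15, 21−10=11.

Beta(15, 11)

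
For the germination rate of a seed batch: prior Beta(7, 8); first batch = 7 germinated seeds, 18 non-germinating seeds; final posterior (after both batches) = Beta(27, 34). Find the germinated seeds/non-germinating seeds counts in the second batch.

13 germinated seeds and 8 non-germinating seeds

Because Beta–binomial updating is additive in the counts, the combined data contributed (α_post−α_prior, β_post−β_prior) successes and failures.
Total across both batches: 27−7=20 germinated seeds, 34−8=26 non-germinating seeds.
Subtract the first batch: 20−7=13 germinated seeds and 26−18=8 non-germinating seeds.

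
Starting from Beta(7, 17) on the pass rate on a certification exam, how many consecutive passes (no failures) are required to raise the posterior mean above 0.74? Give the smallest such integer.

After k passes and 0 failures the posterior is Beta(7+k, 17), with mean (7+k)/(7+17+k).
Set (7+k)/(24+k) > 0.74 and solve: k > (0.74·24 − 7)/(1 − 0.74) = 41.385.
The smallest integer exceeding 41.385 is 42, and checking k=42: (49)/(66) = 0.7424 > 0.74.

k = 42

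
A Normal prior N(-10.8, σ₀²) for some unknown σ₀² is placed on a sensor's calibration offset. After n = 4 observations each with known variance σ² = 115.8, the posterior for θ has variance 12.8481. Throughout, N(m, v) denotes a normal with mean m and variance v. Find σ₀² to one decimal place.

For the Normal–Normal model with known σ², precisions add: τ_n = τ₀ + n/σ².
So 1/σ₀² = 1/12.8481 − 4/115.8 = 0.077833 − 0.034542 = 0.043291.
Hence σ₀² = 1/0.043291 ≈ 23.1.

σ₀² = 23.1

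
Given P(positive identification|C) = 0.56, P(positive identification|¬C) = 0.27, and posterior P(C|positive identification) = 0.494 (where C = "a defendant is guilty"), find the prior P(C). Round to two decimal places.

Bayes' rule in odds form gives O(C|E) = O(C)·[P(E|C)/P(E|¬C)], hence O(C) = O(C|E)/LR.
Posterior odds = 0.494/(1−0.494) = 0.9763. LR = 0.56/0.27 = 2.0741.
Prior odds = 0.9763/2.0741 = 0.4707, so P(C) = 0.4707/(1+0.4707) ≈ 0.32.

P(C) = 0.32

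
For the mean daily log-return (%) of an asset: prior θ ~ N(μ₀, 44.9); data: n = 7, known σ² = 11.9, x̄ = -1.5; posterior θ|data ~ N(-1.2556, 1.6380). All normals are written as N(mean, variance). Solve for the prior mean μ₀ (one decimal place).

μ₀ = 5.2

With known observation variance, the Normal–Normal posterior has precision τ_n = τ₀ + n/σ² and mean μ_n = (τ₀μ₀ + (n/σ²)x̄)/τ_n.
Here τ₀ = 1/44.9 = 0.022272 and τ_data = 7/11.9 = 0.588235, so τ_n = 0.610507.
Rearranging for μ₀: μ₀ = (μ_n·τ_n − τ_data·x̄)/τ₀ = (-1.2556·0.610507 − 0.588235·-1.5) / 0.022272 = 0.115800/0.022272 ≈ 5.2.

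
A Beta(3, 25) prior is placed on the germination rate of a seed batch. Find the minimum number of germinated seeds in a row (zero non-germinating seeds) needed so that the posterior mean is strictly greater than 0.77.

After k germinated seeds and 0 non-germinating seeds the posterior is Beta(3+k, 25), with mean (3+k)/(3+25+k).
Set (3+k)/(28+k) > 0.77 and solve: k > (0.77·28 − 3)/(1 − 0.77) = 80.696.
The smallest integer exceeding 80.696 is 81.

k = 81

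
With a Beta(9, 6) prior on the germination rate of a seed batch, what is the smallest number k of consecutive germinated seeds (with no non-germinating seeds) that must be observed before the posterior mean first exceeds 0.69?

k = 5

After k germinated seeds and 0 non-germinating seeds the posterior is Beta(9+k, 6), with mean (9+k)/(9+6+k).
Set (9+k)/(15+k) > 0.69 and solve: k > (0.69·15 − 9)/(1 − 0.69) = 4.355.
The smallest integer exceeding 4.355 is 5.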